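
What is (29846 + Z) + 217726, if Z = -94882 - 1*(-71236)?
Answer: 223926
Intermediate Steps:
Z = -23646 (Z = -94882 + 71236 = -23646)
(29846 + Z) + 217726 = (29846 - 23646) + 217726 = 6200 + 217726 = 223926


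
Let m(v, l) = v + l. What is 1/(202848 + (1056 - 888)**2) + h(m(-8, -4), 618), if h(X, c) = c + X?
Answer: 140029633/231072 ≈ 606.00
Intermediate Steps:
m(v, l) = l + v
h(X, c) = X + c
1/(202848 + (1056 - 888)**2) + h(m(-8, -4), 618) = 1/(202848 + (1056 - 888)**2) + ((-4 - 8) + 618) = 1/(202848 + 168**2) + (-12 + 618) = 1/(202848 + 28224) + 606 = 1/231072 + 606 = 140029633/231072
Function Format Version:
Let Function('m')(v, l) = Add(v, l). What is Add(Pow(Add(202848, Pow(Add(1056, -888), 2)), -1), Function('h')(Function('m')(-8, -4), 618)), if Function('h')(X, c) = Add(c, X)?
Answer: Rational(140029633, 231072) ≈ 606.00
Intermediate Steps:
Function('m')(v, l) = Add(l, v)
Function('h')(X, c) = Add(X, c)
Add(Pow(Add(202848, Pow(Add(1056, -888), 2)), -1), Function('h')(Function('m')(-8, -4), 618)) = Add(Pow(Add(202848, Pow(Add(1056, -888), 2)), -1), Add(Add(-4, -8), 618)) = Add(Pow(Add(202848, Pow(168, 2)), -1), Add(-12, 618)) = Add(Pow(Add(202848, 28224), -1), 606) = Add(Pow(231072, -1), 606) = Add(Rational(1, 231072), 606) = Rational(140029633, 231072)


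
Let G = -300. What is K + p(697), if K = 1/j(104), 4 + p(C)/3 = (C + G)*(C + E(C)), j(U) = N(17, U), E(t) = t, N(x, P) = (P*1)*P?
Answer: 17957177473/10816 ≈ 1.6602e+6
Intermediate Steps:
N(x, P) = P² (N(x, P) = P*P = P²)
j(U) = U²
p(C) = -12 + 6*C*(-300 + C) (p(C) = -12 + 3*((C - 300)*(C + C)) = -12 + 3*((-300 + C)*(2*C)) = -12 + 3*(2*C*(-300 + C)) = -12 + 6*C*(-300 + C))
K = 1/10816 (K = 1/(104²) = 1/10816 ≈ 9.2456e-5)
K + p(697) = 1/10816 + (-12 - 1800*697 + 6*697²) = 1/10816 + (-12 - 1254600 + 6*485809) = 1/10816 + (-12 - 1254600 + 2914854) = 1/10816 + 1660242 = 17957177473/10816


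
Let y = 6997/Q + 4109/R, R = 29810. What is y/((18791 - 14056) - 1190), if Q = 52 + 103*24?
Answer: 109475843/133363679900 ≈ 0.00082088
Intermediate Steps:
Q = 2524 (Q = 52 + 2472 = 2524)
y = 109475843/37620220 (y = 6997/2524 + 4109/29810 = 109475843/37620220 ≈ 2.9100)
y/((18791 - 14056) - 1190) = 109475843/(37620220*((18791 - 14056) - 1190)) = 109475843/(37620220*(4735 - 1190)) = (109475843/37620220)/3545 = (109475843/37620220)*(1/3545) = 109475843/133363679900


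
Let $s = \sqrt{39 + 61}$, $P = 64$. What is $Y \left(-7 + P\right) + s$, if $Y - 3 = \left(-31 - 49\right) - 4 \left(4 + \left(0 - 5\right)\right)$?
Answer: $-4151$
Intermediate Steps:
$s = 10$ ($s = \sqrt{100} = 10$)
$Y = -73$ ($Y = 3 - \left(80 + 4 \left(4 + \left(0 - 5\right)\right)\right) = 3 - \left(80 + 4 \left(4 - 5\right)\right) = 3 - 76 = -73$)
$Y \left(-7 + P\right) + s = - 73 \left(-7 + 64\right) + 10 = \left(-73\right) 57 + 10 = -4161 + 10 = -4151$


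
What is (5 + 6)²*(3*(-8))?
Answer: -2904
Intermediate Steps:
(5 + 6)²*(3*(-8)) = 11²*(-24) = 121*(-24) = -2904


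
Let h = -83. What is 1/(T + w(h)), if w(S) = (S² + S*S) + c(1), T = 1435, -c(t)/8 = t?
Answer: 1/15205 ≈ 6.5768e-5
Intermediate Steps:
c(t) = -8*t
w(S) = -8 + 2*S² (w(S) = (S² + S*S) - 8*1 = (S² + S²) - 8 = 2*S² - 8 = -8 + 2*S²)
1/(T + w(h)) = 1/(1435 + (-8 + 2*(-83)²)) = 1/(1435 + (-8 + 2*6889)) = 1/(1435 + (-8 + 13778)) = 1/(1435 + 13770) = 1/15205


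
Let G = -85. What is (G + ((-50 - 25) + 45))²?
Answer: 13225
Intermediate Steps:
(G + ((-50 - 25) + 45))² = (-85 + ((-50 - 25) + 45))² = (-85 + (-75 + 45))² = (-85 - 30)² = (-115)² = 13225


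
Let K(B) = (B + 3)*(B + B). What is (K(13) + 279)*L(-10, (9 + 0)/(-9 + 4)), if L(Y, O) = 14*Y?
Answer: -97300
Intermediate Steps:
K(B) = 2*B*(3 + B) (K(B) = (3 + B)*(2*B) = 2*B*(3 + B))
(K(13) + 279)*L(-10, (9 + 0)/(-9 + 4)) = (2*13*(3 + 13) + 279)*(14*(-10)) = (2*13*16 + 279)*(-140) = (416 + 279)*(-140) = 695*(-140) = -97300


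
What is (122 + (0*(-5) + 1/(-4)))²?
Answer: 237169/16 ≈ 14823.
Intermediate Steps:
(122 + (0*(-5) + 1/(-4)))² = (122 + (0 - ¼))² = (122 - ¼)² = (487/4)² = 237169/16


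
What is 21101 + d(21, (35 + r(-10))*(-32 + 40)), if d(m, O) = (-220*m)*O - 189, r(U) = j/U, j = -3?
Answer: -1283776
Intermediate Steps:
r(U) = -3/U
d(m, O) = -189 - 220*O*m (d(m, O) = -220*O*m - 189 = -189 - 220*O*m)
21101 + d(21, (35 + r(-10))*(-32 + 40)) = 21101 + (-189 - 220*(35 - 3/(-10))*(-32 + 40)*21) = 21101 + (-189 - 220*(35 - 3*(-1/10))*8*21) = 21101 + (-189 - 220*(35 + 3/10)*8*21) = 21101 + (-189 - 220*(353/10)*8*21) = 21101 + (-189 - 220*1412/5*21) = 21101 + (-189 - 1304688) = 21101 - 1304877 = -1283776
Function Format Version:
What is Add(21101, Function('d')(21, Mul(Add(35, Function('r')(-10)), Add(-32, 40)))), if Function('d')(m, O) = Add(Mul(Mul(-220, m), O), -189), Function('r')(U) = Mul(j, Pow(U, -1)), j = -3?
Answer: -1283776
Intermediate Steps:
Function('r')(U) = Mul(-3, Pow(U, -1))
Function('d')(m, O) = Add(-189, Mul(-220, O, m)) (Function('d')(m, O) = Add(Mul(-220, O, m), -189) = Add(-189, Mul(-220, O, m)))
Add(21101, Function('d')(21, Mul(Add(35, Function('r')(-10)), Add(-32, 40)))) = Add(21101, Add(-189, Mul(-220, Mul(Add(35, Mul(-3, Pow(-10, -1))), Add(-32, 40)), 21))) = Add(21101, Add(-189, Mul(-220, Mul(Add(35, Mul(-3, Rational(-1, 10))), 8), 21))) = Add(21101, Add(-189, Mul(-220, Mul(Add(35, Rational(3, 10)), 8), 21))) = Add(21101, Add(-189, Mul(-220, Mul(Rational(353, 10), 8), 21))) = Add(21101, Add(-189, Mul(-220, Rational(1412, 5), 21))) = Add(21101, Add(-189, -1304688)) = Add(21101, -1304877) = -1283776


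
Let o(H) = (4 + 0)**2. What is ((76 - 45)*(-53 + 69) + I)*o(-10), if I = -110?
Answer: 6176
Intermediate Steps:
o(H) = 16 (o(H) = 4**2 = 16)
((76 - 45)*(-53 + 69) + I)*o(-10) = ((76 - 45)*(-53 + 69) - 110)*16 = (31*16 - 110)*16 = (496 - 110)*16 = 386*16 = 6176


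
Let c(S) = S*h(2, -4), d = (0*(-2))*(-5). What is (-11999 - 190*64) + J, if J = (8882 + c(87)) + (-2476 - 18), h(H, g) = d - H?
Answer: -17945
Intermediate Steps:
d = 0 (d = 0*(-5) = 0)
h(H, g) = -H (h(H, g) = 0 - H = -H)
c(S) = -2*S (c(S) = S*(-1*2) = S*(-2) = -2*S)
J = 6214 (J = (8882 - 2*87) + (-2476 - 18) = (8882 - 174) - 2494 = 8708 - 2494 = 6214)
(-11999 - 190*64) + J = (-11999 - 190*64) + 6214 = (-11999 - 12160) + 6214 = -24159 + 6214 = -17945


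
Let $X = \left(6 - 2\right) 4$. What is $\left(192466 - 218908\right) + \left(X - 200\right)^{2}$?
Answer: $7414$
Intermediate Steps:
$X = 16$ ($X = 4 \cdot 4 = 16$)
$\left(192466 - 218908\right) + \left(X - 200\right)^{2} = \left(192466 - 218908\right) + \left(16 - 200\right)^{2} = -26442 + \left(-184\right)^{2} = -26442 + 33856 = 7414$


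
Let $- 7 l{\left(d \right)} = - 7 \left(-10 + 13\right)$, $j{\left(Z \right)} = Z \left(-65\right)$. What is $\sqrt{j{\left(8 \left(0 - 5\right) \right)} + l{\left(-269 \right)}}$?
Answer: $\sqrt{2603} \approx 51.02$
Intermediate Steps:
$j{\left(Z \right)} = - 65 Z$
$l{\left(d \right)} = 3$ ($l{\left(d \right)} = - \frac{\left(-7\right) \left(-10 + 13\right)}{7} = - \frac{\left(-7\right) 3}{7} = \left(- \frac{1}{7}\right) \left(-21\right) = 3$)
$\sqrt{j{\left(8 \left(0 - 5\right) \right)} + l{\left(-269 \right)}} = \sqrt{- 65 \cdot 8 \left(0 - 5\right) + 3} = \sqrt{- 65 \cdot 8 \left(-5\right) + 3} = \sqrt{\left(-65\right) \left(-40\right) + 3} = \sqrt{2600 + 3} = \sqrt{2603}$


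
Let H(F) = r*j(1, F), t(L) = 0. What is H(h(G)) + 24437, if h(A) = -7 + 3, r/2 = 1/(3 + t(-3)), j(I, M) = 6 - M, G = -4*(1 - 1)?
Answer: 73331/3 ≈ 24444.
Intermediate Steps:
G = 0 (G = -4*0 = 0)
r = ⅔ (r = 2/(3 + 0) = 2/3 = 2*(⅓) = ⅔ ≈ 0.66667)
h(A) = -4
H(F) = 4 - 2*F/3 (H(F) = 2*(6 - F)/3 = 4 - 2*F/3)
H(h(G)) + 24437 = (4 - ⅔*(-4)) + 24437 = (4 + 8/3) + 24437 = 20/3 + 24437 = 73331/3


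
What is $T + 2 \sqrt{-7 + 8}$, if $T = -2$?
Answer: $0$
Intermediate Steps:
$T + 2 \sqrt{-7 + 8} = -2 + 2 \sqrt{-7 + 8} = -2 + 2 \sqrt{1} = -2 + 2 \cdot 1 = -2 + 2 = 0$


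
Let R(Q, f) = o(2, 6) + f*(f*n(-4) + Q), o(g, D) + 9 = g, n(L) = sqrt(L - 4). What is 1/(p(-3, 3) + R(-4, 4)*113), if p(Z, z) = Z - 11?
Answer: -2613/32978681 - 3616*I*sqrt(2)/32978681 ≈ -7.9233e-5 - 0.00015506*I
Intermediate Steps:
n(L) = sqrt(-4 + L)
o(g, D) = -9 + g
p(Z, z) = -11 + Z
R(Q, f) = -7 + f*(Q + 2*I*f*sqrt(2)) (R(Q, f) = (-9 + 2) + f*(f*sqrt(-4 - 4) + Q) = -7 + f*(f*sqrt(-8) + Q) = -7 + f*(f*(2*I*sqrt(2)) + Q) = -7 + f*(2*I*f*sqrt(2) + Q) = -7 + f*(Q + 2*I*f*sqrt(2)))
1/(p(-3, 3) + R(-4, 4)*113) = 1/((-11 - 3) + (-7 - 4*4 + 2*I*sqrt(2)*4**2)*113) = 1/(-14 + (-7 - 16 + 2*I*sqrt(2)*16)*113) = 1/(-14 + (-7 - 16 + 32*I*sqrt(2))*113) = 1/(-14 + (-23 + 32*I*sqrt(2))*113) = 1/(-14 + (-2599 + 3616*I*sqrt(2))) = 1/(-2613 + 3616*I*sqrt(2))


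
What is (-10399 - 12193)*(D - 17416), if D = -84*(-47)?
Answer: 304269056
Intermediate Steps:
D = 3948
(-10399 - 12193)*(D - 17416) = (-10399 - 12193)*(3948 - 17416) = -22592*(-13468) = 304269056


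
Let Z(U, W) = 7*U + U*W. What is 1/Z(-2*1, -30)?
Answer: 1/46 ≈ 0.021739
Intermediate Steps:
1/Z(-2*1, -30) = 1/((-2*1)*(7 - 30)) = 1/(-2*(-23)) = 1/46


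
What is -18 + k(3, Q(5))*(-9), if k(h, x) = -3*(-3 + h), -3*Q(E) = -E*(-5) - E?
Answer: -18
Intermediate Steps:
Q(E) = -4*E/3 (Q(E) = -(-E*(-5) - E)/3 = -(5*E - E)/3 = -4*E/3)
k(h, x) = 9 - 3*h
-18 + k(3, Q(5))*(-9) = -18 + (9 - 3*3)*(-9) = -18 + (9 - 9)*(-9) = -18 + 0*(-9) = -18 + 0 = -18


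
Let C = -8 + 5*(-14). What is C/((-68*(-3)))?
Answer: -13/34 ≈ -0.38235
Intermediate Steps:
C = -78 (C = -8 - 70 = -78)
C/((-68*(-3))) = -78/((-68*(-3))) = -78/204 = -78*1/204 = -13/34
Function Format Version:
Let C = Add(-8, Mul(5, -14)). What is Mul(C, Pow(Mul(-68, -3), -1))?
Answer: Rational(-13, 34) ≈ -0.38235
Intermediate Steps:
C = -78 (C = Add(-8, -70) = -78)
Mul(C, Pow(Mul(-68, -3), -1)) = Mul(-78, Pow(Mul(-68, -3), -1)) = Mul(-78, Pow(204, -1)) = Mul(-78, Rational(1, 204)) = Rational(-13, 34)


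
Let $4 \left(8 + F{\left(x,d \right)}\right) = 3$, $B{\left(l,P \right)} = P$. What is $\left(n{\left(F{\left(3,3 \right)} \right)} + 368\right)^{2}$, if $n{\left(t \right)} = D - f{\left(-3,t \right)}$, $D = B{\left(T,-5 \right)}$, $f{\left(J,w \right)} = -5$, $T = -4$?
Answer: $135424$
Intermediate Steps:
$F{\left(x,d \right)} = - \frac{29}{4}$ ($F{\left(x,d \right)} = -8 + \frac{1}{4} \cdot 3 = -8 + \frac{3}{4} = - \frac{29}{4}$)
$D = -5$
$n{\left(t \right)} = 0$ ($n{\left(t \right)} = -5 - -5 = -5 + 5 = 0$)
$\left(n{\left(F{\left(3,3 \right)} \right)} + 368\right)^{2} = \left(0 + 368\right)^{2} = 368^{2} = 135424$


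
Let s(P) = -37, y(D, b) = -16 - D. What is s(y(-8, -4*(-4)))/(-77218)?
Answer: 37/77218 ≈ 0.00047916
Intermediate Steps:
s(y(-8, -4*(-4)))/(-77218) = -37/(-77218) = -37*(-1/77218) = 37/77218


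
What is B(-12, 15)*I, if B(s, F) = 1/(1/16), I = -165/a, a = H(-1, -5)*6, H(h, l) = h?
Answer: 440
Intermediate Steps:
a = -6 (a = -1*6 = -6)
I = 55/2 (I = -165/(-6) = -165*(-⅙) = 55/2 ≈ 27.500)
B(s, F) = 16 (B(s, F) = 1/(1/16) = 16)
B(-12, 15)*I = 16*(55/2) = 440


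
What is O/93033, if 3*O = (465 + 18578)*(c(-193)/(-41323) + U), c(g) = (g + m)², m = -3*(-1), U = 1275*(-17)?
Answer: -17057045996375/11533207977 ≈ -1479.0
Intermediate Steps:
U = -21675
m = 3
c(g) = (3 + g)² (c(g) = (g + 3)² = (3 + g)²)
O = -17057045996375/123969 (O = ((465 + 18578)*((3 - 193)²/(-41323) - 21675))/3 = (19043*((-190)²*(-1/41323) - 21675))/3 = (19043*(36100*(-1/41323) - 21675))/3 = (19043*(-36100/41323 - 21675))/3 = (19043*(-895712125/41323))/3 = (⅓)*(-17057045996375/41323) = -17057045996375/123969 ≈ -1.3759e+8)
O/93033 = -17057045996375/123969/93033 = -17057045996375/123969*1/93033 = -17057045996375/11533207977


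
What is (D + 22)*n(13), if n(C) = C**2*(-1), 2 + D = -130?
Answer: 18590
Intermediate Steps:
D = -132 (D = -2 - 130 = -132)
n(C) = -C**2
(D + 22)*n(13) = (-132 + 22)*(-1*13**2) = -(-110)*169 = -110*(-169) = 18590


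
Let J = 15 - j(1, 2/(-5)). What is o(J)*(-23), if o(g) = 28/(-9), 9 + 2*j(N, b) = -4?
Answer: 644/9 ≈ 71.556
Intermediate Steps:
j(N, b) = -13/2 (j(N, b) = -9/2 + (½)*(-4) = -9/2 - 2 = -13/2)
J = 43/2 (J = 15 - 1*(-13/2) = 15 + 13/2 = 43/2 ≈ 21.500)
o(g) = -28/9 (o(g) = 28*(-⅑) = -28/9)
o(J)*(-23) = -28/9*(-23) = 644/9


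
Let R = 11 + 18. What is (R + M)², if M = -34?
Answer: 25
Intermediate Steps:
R = 29
(R + M)² = (29 - 34)² = (-5)² = 25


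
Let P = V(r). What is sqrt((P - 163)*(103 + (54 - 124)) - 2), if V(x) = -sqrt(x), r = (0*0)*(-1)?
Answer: I*sqrt(5381) ≈ 73.355*I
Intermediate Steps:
r = 0 (r = 0*(-1) = 0)
P = 0 (P = -sqrt(0) = -1*0 = 0)
sqrt((P - 163)*(103 + (54 - 124)) - 2) = sqrt((0 - 163)*(103 + (54 - 124)) - 2) = sqrt(-163*(103 - 70) - 2) = sqrt(-163*33 - 2) = sqrt(-5379 - 2) = sqrt(-5381) = I*sqrt(5381)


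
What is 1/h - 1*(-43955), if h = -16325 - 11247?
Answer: 1211927259/27572 ≈ 43955.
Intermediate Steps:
h = -27572
1/h - 1*(-43955) = 1/(-27572) - 1*(-43955) = -1/27572 + 43955 = 1211927259/27572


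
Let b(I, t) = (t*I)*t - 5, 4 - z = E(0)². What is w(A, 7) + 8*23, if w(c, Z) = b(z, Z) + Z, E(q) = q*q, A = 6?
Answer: 382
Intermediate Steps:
E(q) = q²
z = 4 (z = 4 - (0²)² = 4 - 1*0² = 4 - 1*0 = 4 + 0 = 4)
b(I, t) = -5 + I*t² (b(I, t) = (I*t)*t - 5 = I*t² - 5 = -5 + I*t²)
w(c, Z) = -5 + Z + 4*Z² (w(c, Z) = (-5 + 4*Z²) + Z = -5 + Z + 4*Z²)
w(A, 7) + 8*23 = (-5 + 7 + 4*7²) + 8*23 = (-5 + 7 + 4*49) + 184 = (-5 + 7 + 196) + 184 = 198 + 184 = 382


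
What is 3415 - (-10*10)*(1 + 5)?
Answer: 4015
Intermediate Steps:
3415 - (-10*10)*(1 + 5) = 3415 - (-100)*6 = 3415 - 1*(-600) = 3415 + 600 = 4015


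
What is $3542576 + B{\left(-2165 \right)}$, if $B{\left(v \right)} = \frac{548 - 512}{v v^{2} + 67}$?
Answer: $\frac{17974750863230686}{5073921029} \approx 3.5426 \cdot 10^{6}$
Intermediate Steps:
$B{\left(v \right)} = \frac{36}{67 + v^{3}}$ ($B{\left(v \right)} = \frac{36}{v^{3} + 67} = \frac{36}{67 + v^{3}}$)
$3542576 + B{\left(-2165 \right)} = 3542576 + \frac{36}{67 + \left(-2165\right)^{3}} = 3542576 + \frac{36}{67 - 10147842125} = 3542576 + \frac{36}{-10147842058} = 3542576 + 36 \left(- \frac{1}{10147842058}\right) = 3542576 - \frac{18}{5073921029} = \frac{17974750863230686}{5073921029}$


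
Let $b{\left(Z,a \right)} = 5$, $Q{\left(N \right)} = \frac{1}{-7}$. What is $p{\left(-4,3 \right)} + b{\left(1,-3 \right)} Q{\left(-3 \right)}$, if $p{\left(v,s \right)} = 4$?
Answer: $\frac{23}{7} \approx 3.2857$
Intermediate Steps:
$Q{\left(N \right)} = - \frac{1}{7}$
$p{\left(-4,3 \right)} + b{\left(1,-3 \right)} Q{\left(-3 \right)} = 4 + 5 \left(- \frac{1}{7}\right) = 4 - \frac{5}{7} = \frac{23}{7}$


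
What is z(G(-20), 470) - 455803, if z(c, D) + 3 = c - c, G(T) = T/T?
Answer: -455806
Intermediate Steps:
G(T) = 1
z(c, D) = -3 (z(c, D) = -3 + (c - c) = -3 + 0 = -3)
z(G(-20), 470) - 455803 = -3 - 455803 = -455806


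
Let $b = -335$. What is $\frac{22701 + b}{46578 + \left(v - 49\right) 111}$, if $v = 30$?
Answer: $\frac{22366}{44469} \approx 0.50296$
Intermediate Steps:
$\frac{22701 + b}{46578 + \left(v - 49\right) 111} = \frac{22701 - 335}{46578 + \left(30 - 49\right) 111} = \frac{22366}{46578 - 2109} = \frac{22366}{44469}$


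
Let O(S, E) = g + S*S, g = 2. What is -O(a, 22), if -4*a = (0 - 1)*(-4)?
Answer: -3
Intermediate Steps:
a = -1 (a = -(0 - 1)*(-4)/4 = -(-1)*(-4)/4 = -1/4*4 = -1)
O(S, E) = 2 + S**2 (O(S, E) = 2 + S*S = 2 + S**2)
-O(a, 22) = -(2 + (-1)**2) = -(2 + 1) = -1*3 = -3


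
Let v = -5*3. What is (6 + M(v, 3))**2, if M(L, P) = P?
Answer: 81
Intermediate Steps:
v = -15
(6 + M(v, 3))**2 = (6 + 3)**2 = 9**2 = 81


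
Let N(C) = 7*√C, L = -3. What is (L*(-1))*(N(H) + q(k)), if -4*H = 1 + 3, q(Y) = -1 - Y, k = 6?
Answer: -21 + 21*I ≈ -21.0 + 21.0*I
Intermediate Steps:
H = -1 (H = -(1 + 3)/4 = -¼*4 = -1)
(L*(-1))*(N(H) + q(k)) = (-3*(-1))*(7*√(-1) + (-1 - 1*6)) = 3*(7*I + (-1 - 6)) = 3*(7*I - 7) = 3*(-7 + 7*I) = -21 + 21*I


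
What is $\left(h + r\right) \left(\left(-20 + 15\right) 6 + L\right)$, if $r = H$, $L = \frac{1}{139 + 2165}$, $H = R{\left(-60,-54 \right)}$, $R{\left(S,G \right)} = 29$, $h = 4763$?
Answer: $- \frac{41402281}{288} \approx -1.4376 \cdot 10^{5}$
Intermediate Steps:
$H = 29$
$L = \frac{1}{2304} \approx 0.00043403$
$r = 29$
$\left(h + r\right) \left(\left(-20 + 15\right) 6 + L\right) = \left(4763 + 29\right) \left(\left(-20 + 15\right) 6 + \frac{1}{2304}\right) = 4792 \left(\left(-5\right) 6 + \frac{1}{2304}\right) = 4792 \left(-30 + \frac{1}{2304}\right) = 4792 \left(- \frac{69119}{2304}\right) = - \frac{41402281}{288}$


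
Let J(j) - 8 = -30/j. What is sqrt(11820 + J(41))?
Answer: sqrt(19881638)/41 ≈ 108.75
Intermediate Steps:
J(j) = 8 - 30/j
sqrt(11820 + J(41)) = sqrt(11820 + (8 - 30/41)) = sqrt(11820 + 298/41) = sqrt(484918/41) = sqrt(19881638)/41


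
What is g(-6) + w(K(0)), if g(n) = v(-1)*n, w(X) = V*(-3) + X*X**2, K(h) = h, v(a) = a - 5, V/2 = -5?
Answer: 66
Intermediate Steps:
V = -10 (V = 2*(-5) = -10)
v(a) = -5 + a
w(X) = 30 + X**3 (w(X) = -10*(-3) + X*X**2 = 30 + X**3)
g(n) = -6*n (g(n) = (-5 - 1)*n = -6*n)
g(-6) + w(K(0)) = -6*(-6) + (30 + 0**3) = 36 + (30 + 0) = 36 + 30 = 66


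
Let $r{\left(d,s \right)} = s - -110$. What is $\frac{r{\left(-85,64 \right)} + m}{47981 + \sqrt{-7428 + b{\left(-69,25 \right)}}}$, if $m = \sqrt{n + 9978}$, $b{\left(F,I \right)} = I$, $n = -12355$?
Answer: $\frac{1391449}{383697294} + \frac{\sqrt{17596931}}{2302183764} - \frac{29 i \sqrt{7403}}{383697294} + \frac{47981 i \sqrt{2377}}{2302183764} \approx 0.0036282 + 0.0010096 i$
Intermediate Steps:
$r{\left(d,s \right)} = 110 + s$ ($r{\left(d,s \right)} = s + 110 = 110 + s$)
$m = i \sqrt{2377}$ ($m = \sqrt{-12355 + 9978} = \sqrt{-2377} = i \sqrt{2377} \approx 48.755 i$)
$\frac{r{\left(-85,64 \right)} + m}{47981 + \sqrt{-7428 + b{\left(-69,25 \right)}}} = \frac{\left(110 + 64\right) + i \sqrt{2377}}{47981 + \sqrt{-7428 + 25}} = \frac{174 + i \sqrt{2377}}{47981 + \sqrt{-7403}} = \frac{174 + i \sqrt{2377}}{47981 + i \sqrt{7403}}$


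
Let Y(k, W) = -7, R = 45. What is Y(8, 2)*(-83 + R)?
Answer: 266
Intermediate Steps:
Y(8, 2)*(-83 + R) = -7*(-83 + 45) = -7*(-38) = 266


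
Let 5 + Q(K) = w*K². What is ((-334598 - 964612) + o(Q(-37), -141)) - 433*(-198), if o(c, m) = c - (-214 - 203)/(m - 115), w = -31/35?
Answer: -10883668739/8960 ≈ -1.2147e+6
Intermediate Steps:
w = -31/35 (w = -31*1/35 = -31/35 ≈ -0.88571)
Q(K) = -5 - 31*K²/35
o(c, m) = c + 417/(-115 + m) (o(c, m) = c - (-417)/(-115 + m) = c + 417/(-115 + m))
((-334598 - 964612) + o(Q(-37), -141)) - 433*(-198) = ((-334598 - 964612) + (417 - 115*(-5 - 31/35*(-37)²) + (-5 - 31/35*(-37)²)*(-141))/(-115 - 141)) - 433*(-198) = (-1299210 + (417 - 115*(-5 - 31/35*1369) + (-5 - 31/35*1369)*(-141))/(-256)) + 85734 = (-1299210 - (417 - 115*(-5 - 42439/35) + (-5 - 42439/35)*(-141))/256) + 85734 = (-1299210 - (417 - 115*(-42614/35) - 42614/35*(-141))/256) + 85734 = (-1299210 - (417 + 980122/7 + 6008574/35)/256) + 85734 = (-1299210 - 1/256*10923779/35) + 85734 = (-1299210 - 10923779/8960) + 85734 = -11651845379/8960 + 85734 = -10883668739/8960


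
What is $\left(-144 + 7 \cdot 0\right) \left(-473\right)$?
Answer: $68112$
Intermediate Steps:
$\left(-144 + 7 \cdot 0\right) \left(-473\right) = \left(-144 + 0\right) \left(-473\right) = \left(-144\right) \left(-473\right) = 68112$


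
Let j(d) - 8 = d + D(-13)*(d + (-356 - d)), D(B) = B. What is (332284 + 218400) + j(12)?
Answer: 555332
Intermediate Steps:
j(d) = 4636 + d (j(d) = 8 + (d - 13*(d + (-356 - d))) = 8 + (d - 13*(-356)) = 8 + (d + 4628) = 8 + (4628 + d) = 4636 + d)
(332284 + 218400) + j(12) = (332284 + 218400) + (4636 + 12) = 550684 + 4648 = 555332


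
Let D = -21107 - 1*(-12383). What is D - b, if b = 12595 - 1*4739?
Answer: -16580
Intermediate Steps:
b = 7856 (b = 12595 - 4739 = 7856)
D = -8724 (D = -21107 + 12383 = -8724)
D - b = -8724 - 1*7856 = -8724 - 7856 = -16580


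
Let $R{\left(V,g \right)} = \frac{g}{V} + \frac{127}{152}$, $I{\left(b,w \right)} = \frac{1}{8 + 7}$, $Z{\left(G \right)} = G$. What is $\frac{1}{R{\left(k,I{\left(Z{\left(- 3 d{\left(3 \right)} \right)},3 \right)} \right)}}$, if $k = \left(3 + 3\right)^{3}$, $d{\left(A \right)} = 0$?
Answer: $\frac{30780}{25727} \approx 1.1964$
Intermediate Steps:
$I{\left(b,w \right)} = \frac{1}{15}$
$k = 216$ ($k = 6^{3} = 216$)
$R{\left(V,g \right)} = \frac{127}{152} + \frac{g}{V}$ ($R{\left(V,g \right)} = \frac{g}{V} + 127 \cdot \frac{1}{152} = \frac{g}{V} + \frac{127}{152} = \frac{127}{152} + \frac{g}{V}$)
$\frac{1}{R{\left(k,I{\left(Z{\left(- 3 d{\left(3 \right)} \right)},3 \right)} \right)}} = \frac{1}{\frac{127}{152} + \frac{1}{15 \cdot 216}} = \frac{1}{\frac{127}{152} + \frac{1}{15} \cdot \frac{1}{216}} = \frac{1}{\frac{127}{152} + \frac{1}{3240}} = \frac{1}{\frac{25727}{30780}} = \frac{30780}{25727}$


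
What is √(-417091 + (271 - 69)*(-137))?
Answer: I*√444765 ≈ 666.91*I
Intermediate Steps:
√(-417091 + (271 - 69)*(-137)) = √(-417091 + 202*(-137)) = √(-417091 - 27674) = √(-444765) = I*√444765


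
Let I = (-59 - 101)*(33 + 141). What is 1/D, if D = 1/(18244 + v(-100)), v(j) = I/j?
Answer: 92612/5 ≈ 18522.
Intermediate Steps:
I = -27840 (I = -160*174 = -27840)
v(j) = -27840/j
D = 5/92612 (D = 1/(18244 - 27840/(-100)) = 1/(18244 - 27840*(-1/100)) = 1/(18244 + 1392/5) = 1/(92612/5) = 5/92612 ≈ 5.3989e-5)
1/D = 1/(5/92612) = 92612/5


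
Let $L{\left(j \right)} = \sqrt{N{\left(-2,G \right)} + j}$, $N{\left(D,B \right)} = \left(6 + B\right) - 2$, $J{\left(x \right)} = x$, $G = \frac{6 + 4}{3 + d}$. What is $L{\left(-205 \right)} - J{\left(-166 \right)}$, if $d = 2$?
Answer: $166 + i \sqrt{199} \approx 166.0 + 14.107 i$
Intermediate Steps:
$G = 2$ ($G = \frac{6 + 4}{3 + 2} = \frac{10}{5} = 10 \cdot \frac{1}{5} = 2$)
$N{\left(D,B \right)} = 4 + B$
$L{\left(j \right)} = \sqrt{6 + j}$ ($L{\left(j \right)} = \sqrt{\left(4 + 2\right) + j} = \sqrt{6 + j}$)
$L{\left(-205 \right)} - J{\left(-166 \right)} = \sqrt{6 - 205} - -166 = \sqrt{-199} + 166 = i \sqrt{199} + 166 = 166 + i \sqrt{199}$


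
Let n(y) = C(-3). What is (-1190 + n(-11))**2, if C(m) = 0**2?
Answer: 1416100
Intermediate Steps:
C(m) = 0
n(y) = 0
(-1190 + n(-11))**2 = (-1190 + 0)**2 = (-1190)**2 = 1416100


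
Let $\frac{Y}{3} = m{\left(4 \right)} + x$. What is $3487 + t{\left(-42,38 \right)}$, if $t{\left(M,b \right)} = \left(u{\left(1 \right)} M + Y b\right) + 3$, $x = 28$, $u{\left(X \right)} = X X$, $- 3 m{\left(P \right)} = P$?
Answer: $6488$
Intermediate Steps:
$m{\left(P \right)} = - \frac{P}{3}$
$u{\left(X \right)} = X^{2}$
$Y = 80$ ($Y = 3 \left(\left(- \frac{1}{3}\right) 4 + 28\right) = 3 \left(- \frac{4}{3} + 28\right) = 3 \cdot \frac{80}{3} = 80$)
$t{\left(M,b \right)} = 3 + M + 80 b$ ($t{\left(M,b \right)} = \left(1^{2} M + 80 b\right) + 3 = \left(1 M + 80 b\right) + 3 = \left(M + 80 b\right) + 3 = 3 + M + 80 b$)
$3487 + t{\left(-42,38 \right)} = 3487 + \left(3 - 42 + 80 \cdot 38\right) = 3487 + \left(3 - 42 + 3040\right) = 3487 + 3001 = 6488$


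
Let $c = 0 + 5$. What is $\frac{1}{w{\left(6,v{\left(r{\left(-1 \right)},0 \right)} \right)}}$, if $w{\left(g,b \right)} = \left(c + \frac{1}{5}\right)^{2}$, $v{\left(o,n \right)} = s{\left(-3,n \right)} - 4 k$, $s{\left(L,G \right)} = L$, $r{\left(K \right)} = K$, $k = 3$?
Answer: $\frac{25}{676} \approx 0.036982$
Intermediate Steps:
$c = 5$
$v{\left(o,n \right)} = -15$ ($v{\left(o,n \right)} = -3 - 12 = -15$)
$w{\left(g,b \right)} = \frac{676}{25}$ ($w{\left(g,b \right)} = \left(5 + \frac{1}{5}\right)^{2} = \left(\frac{26}{5}\right)^{2} = \frac{676}{25}$)
$\frac{1}{w{\left(6,v{\left(r{\left(-1 \right)},0 \right)} \right)}} = \frac{1}{\frac{676}{25}} = \frac{25}{676}$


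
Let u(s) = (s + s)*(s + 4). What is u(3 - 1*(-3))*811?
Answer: 97320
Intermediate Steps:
u(s) = 2*s*(4 + s) (u(s) = (2*s)*(4 + s) = 2*s*(4 + s))
u(3 - 1*(-3))*811 = (2*(3 - 1*(-3))*(4 + (3 - 1*(-3))))*811 = (2*(3 + 3)*(4 + (3 + 3)))*811 = (2*6*(4 + 6))*811 = (2*6*10)*811 = 120*811 = 97320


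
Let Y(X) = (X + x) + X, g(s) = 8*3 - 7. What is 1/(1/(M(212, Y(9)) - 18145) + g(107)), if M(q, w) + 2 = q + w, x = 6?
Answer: 17911/304486 ≈ 0.058824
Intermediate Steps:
g(s) = 17 (g(s) = 24 - 7 = 17)
Y(X) = 6 + 2*X (Y(X) = (X + 6) + X = (6 + X) + X = 6 + 2*X)
M(q, w) = -2 + q + w (M(q, w) = -2 + (q + w) = -2 + q + w)
1/(1/(M(212, Y(9)) - 18145) + g(107)) = 1/(1/((-2 + 212 + (6 + 2*9)) - 18145) + 17) = 1/(1/((-2 + 212 + (6 + 18)) - 18145) + 17) = 1/(1/((-2 + 212 + 24) - 18145) + 17) = 1/(1/(234 - 18145) + 17) = 1/(1/(-17911) + 17) = 1/(-1/17911 + 17) = 1/(304486/17911) = 17911/304486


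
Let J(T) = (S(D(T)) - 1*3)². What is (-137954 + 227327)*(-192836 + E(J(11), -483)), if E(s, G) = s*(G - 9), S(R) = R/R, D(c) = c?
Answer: -17410217892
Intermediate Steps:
S(R) = 1
J(T) = 4 (J(T) = (1 - 1*3)² = (1 - 3)² = (-2)² = 4)
E(s, G) = s*(-9 + G)
(-137954 + 227327)*(-192836 + E(J(11), -483)) = (-137954 + 227327)*(-192836 + 4*(-9 - 483)) = 89373*(-192836 + 4*(-492)) = 89373*(-192836 - 1968) = 89373*(-194804) = -17410217892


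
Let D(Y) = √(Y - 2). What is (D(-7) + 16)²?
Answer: 247 + 96*I ≈ 247.0 + 96.0*I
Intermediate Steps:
D(Y) = √(-2 + Y)
(D(-7) + 16)² = (√(-2 - 7) + 16)² = (√(-9) + 16)² = (3*I + 16)² = (16 + 3*I)²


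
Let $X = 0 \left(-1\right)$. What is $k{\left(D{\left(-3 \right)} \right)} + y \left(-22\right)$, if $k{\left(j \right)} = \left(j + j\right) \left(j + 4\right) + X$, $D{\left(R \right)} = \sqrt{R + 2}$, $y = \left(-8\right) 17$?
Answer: $2990 + 8 i \approx 2990.0 + 8.0 i$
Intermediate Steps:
$y = -136$
$X = 0$
$D{\left(R \right)} = \sqrt{2 + R}$
$k{\left(j \right)} = 2 j \left(4 + j\right)$ ($k{\left(j \right)} = \left(j + j\right) \left(j + 4\right) + 0 = 2 j \left(4 + j\right) + 0 = 2 j \left(4 + j\right)$)
$k{\left(D{\left(-3 \right)} \right)} + y \left(-22\right) = 2 \sqrt{2 - 3} \left(4 + \sqrt{2 - 3}\right) - -2992 = 2 \sqrt{-1} \left(4 + \sqrt{-1}\right) + 2992 = 2 i \left(4 + i\right) + 2992 = 2992 + 2 i \left(4 + i\right)$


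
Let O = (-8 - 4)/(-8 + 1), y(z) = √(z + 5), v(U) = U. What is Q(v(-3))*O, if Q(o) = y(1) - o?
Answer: 36/7 + 12*√6/7 ≈ 9.3420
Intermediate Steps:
y(z) = √(5 + z)
O = 12/7 (O = -12/(-7) = -12*(-⅐) = 12/7 ≈ 1.7143)
Q(o) = √6 - o (Q(o) = √(5 + 1) - o = √6 - o)
Q(v(-3))*O = (√6 - 1*(-3))*(12/7) = (√6 + 3)*(12/7) = (3 + √6)*(12/7) = 36/7 + 12*√6/7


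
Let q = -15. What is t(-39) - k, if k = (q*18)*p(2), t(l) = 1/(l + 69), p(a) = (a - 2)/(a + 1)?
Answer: 1/30 ≈ 0.033333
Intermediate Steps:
p(a) = (-2 + a)/(1 + a)
t(l) = 1/(69 + l)
k = 0 (k = (-15*18)*((-2 + 2)/(1 + 2)) = -270*0/3 = -90*0 = -270*0 = 0)
t(-39) - k = 1/(69 - 39) - 1*0 = 1/30 + 0 = 1/30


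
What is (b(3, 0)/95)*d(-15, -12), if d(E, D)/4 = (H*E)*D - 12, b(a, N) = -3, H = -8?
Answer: 17424/95 ≈ 183.41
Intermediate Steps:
d(E, D) = -48 - 32*D*E (d(E, D) = 4*((-8*E)*D - 12) = 4*(-8*D*E - 12) = 4*(-12 - 8*D*E) = -48 - 32*D*E)
(b(3, 0)/95)*d(-15, -12) = (-3/95)*(-48 - 32*(-12)*(-15)) = (-3*1/95)*(-48 - 5760) = -3/95*(-5808) = 17424/95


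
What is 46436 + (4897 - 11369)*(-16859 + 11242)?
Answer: 36399660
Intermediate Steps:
46436 + (4897 - 11369)*(-16859 + 11242) = 46436 - 6472*(-5617) = 46436 + 36353224 = 36399660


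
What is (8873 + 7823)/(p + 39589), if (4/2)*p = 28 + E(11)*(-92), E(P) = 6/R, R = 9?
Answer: 50088/118717 ≈ 0.42191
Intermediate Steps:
E(P) = ⅔ (E(P) = 6/9 = 6*(⅑) = ⅔)
p = -50/3 (p = (28 + (⅔)*(-92))/2 = (28 - 184/3)/2 = (½)*(-100/3) = -50/3 ≈ -16.667)
(8873 + 7823)/(p + 39589) = (8873 + 7823)/(-50/3 + 39589) = 16696/(118717/3) = 16696*(3/118717) = 50088/118717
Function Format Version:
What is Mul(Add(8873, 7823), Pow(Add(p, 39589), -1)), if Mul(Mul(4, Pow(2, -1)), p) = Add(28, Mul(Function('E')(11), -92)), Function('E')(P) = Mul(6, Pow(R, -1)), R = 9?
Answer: Rational(50088, 118717) ≈ 0.42191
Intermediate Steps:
Function('E')(P) = Rational(2, 3) (Function('E')(P) = Mul(6, Pow(9, -1)) = Mul(6, Rational(1, 9)) = Rational(2, 3))
p = Rational(-50, 3) (p = Mul(Rational(1, 2), Add(28, Mul(Rational(2, 3), -92))) = Mul(Rational(1, 2), Add(28, Rational(-184, 3))) = Mul(Rational(1, 2), Rational(-100, 3)) = Rational(-50, 3) ≈ -16.667)
Mul(Add(8873, 7823), Pow(Add(p, 39589), -1)) = Mul(Add(8873, 7823), Pow(Add(Rational(-50, 3), 39589), -1)) = Mul(16696, Pow(Rational(118717, 3), -1)) = Mul(16696, Rational(3, 118717)) = Rational(50088, 118717)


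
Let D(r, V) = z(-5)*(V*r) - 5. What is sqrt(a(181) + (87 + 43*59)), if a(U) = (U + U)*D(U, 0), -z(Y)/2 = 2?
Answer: sqrt(814) ≈ 28.531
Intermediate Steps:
z(Y) = -4 (z(Y) = -2*2 = -4)
D(r, V) = -5 - 4*V*r (D(r, V) = -4*V*r - 5 = -5 - 4*V*r)
a(U) = -10*U (a(U) = (U + U)*(-5 - 4*0*U) = (2*U)*(-5 + 0) = (2*U)*(-5) = -10*U)
sqrt(a(181) + (87 + 43*59)) = sqrt(-10*181 + (87 + 43*59)) = sqrt(-1810 + (87 + 2537)) = sqrt(-1810 + 2624) = sqrt(814)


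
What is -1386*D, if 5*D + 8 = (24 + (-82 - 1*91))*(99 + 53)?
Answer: 31401216/5 ≈ 6.2802e+6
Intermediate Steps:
D = -22656/5 (D = -8/5 + ((24 + (-82 - 1*91))*(99 + 53))/5 = -8/5 + ((24 + (-82 - 91))*152)/5 = -8/5 + ((24 - 173)*152)/5 = -8/5 + (-149*152)/5 = -8/5 + (⅕)*(-22648) = -8/5 - 22648/5 = -22656/5 ≈ -4531.2)
-1386*D = -1386*(-22656/5) = 31401216/5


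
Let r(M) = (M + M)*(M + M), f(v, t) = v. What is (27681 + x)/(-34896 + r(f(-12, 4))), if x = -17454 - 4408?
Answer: -529/3120 ≈ -0.16955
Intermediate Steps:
x = -21862
r(M) = 4*M² (r(M) = (2*M)*(2*M) = 4*M²)
(27681 + x)/(-34896 + r(f(-12, 4))) = (27681 - 21862)/(-34896 + 4*(-12)²) = 5819/(-34896 + 4*144) = 5819/(-34896 + 576) = 5819/(-34320) = 5819*(-1/34320) = -529/3120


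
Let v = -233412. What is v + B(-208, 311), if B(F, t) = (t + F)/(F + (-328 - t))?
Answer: -197700067/847 ≈ -2.3341e+5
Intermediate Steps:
B(F, t) = (F + t)/(-328 + F - t)
v + B(-208, 311) = -233412 + (-1*(-208) - 1*311)/(328 + 311 - 1*(-208)) = -233412 + (208 - 311)/(328 + 311 + 208) = -233412 - 103/847 = -197700067/847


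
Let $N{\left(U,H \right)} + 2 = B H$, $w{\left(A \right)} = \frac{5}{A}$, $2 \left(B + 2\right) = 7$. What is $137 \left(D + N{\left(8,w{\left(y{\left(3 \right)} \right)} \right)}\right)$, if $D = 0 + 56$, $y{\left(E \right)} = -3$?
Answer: $\frac{14111}{2} \approx 7055.5$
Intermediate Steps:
$B = \frac{3}{2}$ ($B = -2 + \frac{1}{2} \cdot 7 = -2 + \frac{7}{2} = \frac{3}{2} \approx 1.5$)
$D = 56$
$N{\left(U,H \right)} = -2 + \frac{3 H}{2}$
$137 \left(D + N{\left(8,w{\left(y{\left(3 \right)} \right)} \right)}\right) = 137 \left(56 + \left(-2 + \frac{3 \frac{5}{-3}}{2}\right)\right) = 137 \left(56 + \left(-2 + \frac{3 \cdot 5 \left(- \frac{1}{3}\right)}{2}\right)\right) = 137 \left(56 + \left(-2 + \frac{3}{2} \left(- \frac{5}{3}\right)\right)\right) = 137 \left(56 - \frac{9}{2}\right) = 137 \cdot \frac{103}{2} = \frac{14111}{2}$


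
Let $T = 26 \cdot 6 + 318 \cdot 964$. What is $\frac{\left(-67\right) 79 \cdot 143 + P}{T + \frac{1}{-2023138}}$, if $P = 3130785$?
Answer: $\frac{4802698974268}{620512609703} \approx 7.7399$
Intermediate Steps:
$T = 306708$ ($T = 156 + 306552 = 306708$)
$\frac{\left(-67\right) 79 \cdot 143 + P}{T + \frac{1}{-2023138}} = \frac{\left(-67\right) 79 \cdot 143 + 3130785}{306708 + \frac{1}{-2023138}} = \frac{\left(-5293\right) 143 + 3130785}{306708 - \frac{1}{2023138}} = \frac{-756899 + 3130785}{\frac{620512609703}{2023138}} = 2373886 \cdot \frac{2023138}{620512609703} = \frac{4802698974268}{620512609703}$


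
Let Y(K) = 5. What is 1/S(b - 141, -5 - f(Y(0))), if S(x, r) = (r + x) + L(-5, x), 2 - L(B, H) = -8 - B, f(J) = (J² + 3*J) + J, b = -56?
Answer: -1/242 ≈ -0.0041322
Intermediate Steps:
f(J) = J² + 4*J
L(B, H) = 10 + B (L(B, H) = 2 - (-8 - B) = 2 + (8 + B) = 10 + B)
S(x, r) = 5 + r + x (S(x, r) = (r + x) + (10 - 5) = (r + x) + 5 = 5 + r + x)
1/S(b - 141, -5 - f(Y(0))) = 1/(5 + (-5 - 5*(4 + 5)) + (-56 - 141)) = 1/(5 + (-5 - 5*9) - 197) = 1/(5 + (-5 - 1*45) - 197) = 1/(5 + (-5 - 45) - 197) = 1/(5 - 50 - 197) = 1/(-242) = -1/242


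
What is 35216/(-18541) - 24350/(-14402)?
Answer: -27853741/133513741 ≈ -0.20862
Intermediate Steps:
35216/(-18541) - 24350/(-14402) = 35216*(-1/18541) - 24350*(-1/14402) = -35216/18541 + 12175/7201 = -27853741/133513741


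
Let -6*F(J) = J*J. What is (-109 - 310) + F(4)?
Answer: -1265/3 ≈ -421.67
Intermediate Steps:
F(J) = -J²/6 (F(J) = -J*J/6 = -J²/6)
(-109 - 310) + F(4) = (-109 - 310) - ⅙*4² = -419 - ⅙*16 = -419 - 8/3 = -1265/3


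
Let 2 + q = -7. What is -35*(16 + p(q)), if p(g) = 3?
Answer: -665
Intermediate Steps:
q = -9 (q = -2 - 7 = -9)
-35*(16 + p(q)) = -35*(16 + 3) = -35*19 = -665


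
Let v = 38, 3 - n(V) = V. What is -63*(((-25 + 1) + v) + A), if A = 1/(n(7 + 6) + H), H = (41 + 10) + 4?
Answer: -4417/5 ≈ -883.40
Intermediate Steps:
n(V) = 3 - V
H = 55 (H = 51 + 4 = 55)
A = 1/45 (A = 1/((3 - (7 + 6)) + 55) = 1/((3 - 1*13) + 55) = 1/((3 - 13) + 55) = 1/(-10 + 55) = 1/45 ≈ 0.022222)
-63*(((-25 + 1) + v) + A) = -63*(((-25 + 1) + 38) + 1/45) = -63*((-24 + 38) + 1/45) = -63*(14 + 1/45) = -63*631/45 = -4417/5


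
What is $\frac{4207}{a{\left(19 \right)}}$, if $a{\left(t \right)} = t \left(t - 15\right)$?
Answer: $\frac{4207}{76} \approx 55.355$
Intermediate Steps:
$a{\left(t \right)} = t \left(-15 + t\right)$
$\frac{4207}{a{\left(19 \right)}} = \frac{4207}{19 \left(-15 + 19\right)} = \frac{4207}{19 \cdot 4} = \frac{4207}{76}$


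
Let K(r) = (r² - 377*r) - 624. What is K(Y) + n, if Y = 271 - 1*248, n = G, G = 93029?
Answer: 84263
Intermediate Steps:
n = 93029
Y = 23 (Y = 271 - 248 = 23)
K(r) = -624 + r² - 377*r
K(Y) + n = (-624 + 23² - 377*23) + 93029 = (-624 + 529 - 8671) + 93029 = -8766 + 93029 = 84263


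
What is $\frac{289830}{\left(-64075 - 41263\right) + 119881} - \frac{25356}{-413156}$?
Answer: $\frac{30028438947}{1502131927} \approx 19.991$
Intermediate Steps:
$\frac{289830}{\left(-64075 - 41263\right) + 119881} - \frac{25356}{-413156} = \frac{289830}{-105338 + 119881} - - \frac{6339}{103289} = \frac{289830}{14543} + \frac{6339}{103289} = \frac{30028438947}{1502131927}$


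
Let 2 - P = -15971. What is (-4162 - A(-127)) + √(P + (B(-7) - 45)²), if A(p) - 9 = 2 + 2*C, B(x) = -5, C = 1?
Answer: -4175 + 7*√377 ≈ -4039.1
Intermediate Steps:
P = 15973 (P = 2 - 1*(-15971) = 2 + 15971 = 15973)
A(p) = 13 (A(p) = 9 + (2 + 2*1) = 9 + (2 + 2) = 9 + 4 = 13)
(-4162 - A(-127)) + √(P + (B(-7) - 45)²) = (-4162 - 1*13) + √(15973 + (-5 - 45)²) = (-4162 - 13) + √(15973 + (-50)²) = -4175 + √(15973 + 2500) = -4175 + √18473 = -4175 + 7*√377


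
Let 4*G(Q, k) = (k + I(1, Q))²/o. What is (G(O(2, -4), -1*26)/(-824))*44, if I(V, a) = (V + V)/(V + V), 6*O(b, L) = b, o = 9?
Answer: -6875/7416 ≈ -0.92705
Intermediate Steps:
O(b, L) = b/6
I(V, a) = 1 (I(V, a) = (2*V)/((2*V)) = (2*V)*(1/(2*V)) = 1)
G(Q, k) = (1 + k)²/36 (G(Q, k) = ((k + 1)²/9)/4 = ((1 + k)²*(⅑))/4 = ((1 + k)²/9)/4 = (1 + k)²/36)
(G(O(2, -4), -1*26)/(-824))*44 = (((1 - 1*26)²/36)/(-824))*44 = (((1 - 26)²/36)*(-1/824))*44 = (((1/36)*(-25)²)*(-1/824))*44 = (((1/36)*625)*(-1/824))*44 = ((625/36)*(-1/824))*44 = -625/29664*44 = -6875/7416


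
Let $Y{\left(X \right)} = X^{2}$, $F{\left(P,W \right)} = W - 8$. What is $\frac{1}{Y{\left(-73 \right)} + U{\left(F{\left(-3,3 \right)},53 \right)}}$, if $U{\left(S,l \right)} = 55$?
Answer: $\frac{1}{5384} \approx 0.00018574$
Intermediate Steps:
$F{\left(P,W \right)} = -8 + W$
$\frac{1}{Y{\left(-73 \right)} + U{\left(F{\left(-3,3 \right)},53 \right)}} = \frac{1}{\left(-73\right)^{2} + 55} = \frac{1}{5329 + 55} = \frac{1}{5384}$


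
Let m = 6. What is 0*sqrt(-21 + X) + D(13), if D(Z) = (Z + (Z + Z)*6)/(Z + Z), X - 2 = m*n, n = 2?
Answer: 13/2 ≈ 6.5000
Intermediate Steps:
X = 14 (X = 2 + 6*2 = 2 + 12 = 14)
D(Z) = 13/2 (D(Z) = (Z + (2*Z)*6)/((2*Z)) = (Z + 12*Z)*(1/(2*Z)) = (13*Z)*(1/(2*Z)) = 13/2)
0*sqrt(-21 + X) + D(13) = 0*sqrt(-21 + 14) + 13/2 = 0*sqrt(-7) + 13/2 = 0*(I*sqrt(7)) + 13/2 = 0 + 13/2 = 13/2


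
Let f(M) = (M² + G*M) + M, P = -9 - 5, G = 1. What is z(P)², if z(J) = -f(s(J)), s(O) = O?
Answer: 28224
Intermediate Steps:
P = -14
f(M) = M² + 2*M (f(M) = (M² + 1*M) + M = (M² + M) + M = (M + M²) + M = M² + 2*M)
z(J) = -J*(2 + J)
z(P)² = (-1*(-14)*(2 - 14))² = (-1*(-14)*(-12))² = (-168)² = 28224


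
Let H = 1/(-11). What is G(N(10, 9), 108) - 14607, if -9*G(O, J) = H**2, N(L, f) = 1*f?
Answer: -15907024/1089 ≈ -14607.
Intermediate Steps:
H = -1/11 ≈ -0.090909
N(L, f) = f
G(O, J) = -1/1089 (G(O, J) = -(-1/11)**2/9 = -1/9*1/121 = -1/1089)
G(N(10, 9), 108) - 14607 = -1/1089 - 14607 = -15907024/1089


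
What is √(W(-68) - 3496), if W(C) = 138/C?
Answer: I*√4043722/34 ≈ 59.144*I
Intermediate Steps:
√(W(-68) - 3496) = √(138/(-68) - 3496) = √(138*(-1/68) - 3496) = √(-69/34 - 3496) = √(-118933/34) = I*√4043722/34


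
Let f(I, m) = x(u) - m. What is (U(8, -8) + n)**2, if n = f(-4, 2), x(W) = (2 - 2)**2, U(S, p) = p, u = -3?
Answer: 100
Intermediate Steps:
x(W) = 0 (x(W) = 0**2 = 0)
f(I, m) = -m (f(I, m) = 0 - m = -m)
n = -2 (n = -1*2 = -2)
(U(8, -8) + n)**2 = (-8 - 2)**2 = (-10)**2 = 100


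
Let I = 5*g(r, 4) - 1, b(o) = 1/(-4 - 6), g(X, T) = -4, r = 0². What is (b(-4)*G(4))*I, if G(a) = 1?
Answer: 21/10 ≈ 2.1000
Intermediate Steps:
r = 0
b(o) = -⅒ (b(o) = 1/(-10) = -⅒)
I = -21 (I = 5*(-4) - 1 = -20 - 1 = -21)
(b(-4)*G(4))*I = -⅒*1*(-21) = -⅒*(-21) = 21/10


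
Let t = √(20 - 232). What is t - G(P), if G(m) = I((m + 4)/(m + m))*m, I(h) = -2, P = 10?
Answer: 20 + 2*I*√53 ≈ 20.0 + 14.56*I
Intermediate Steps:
G(m) = -2*m
t = 2*I*√53 (t = √(-212) = 2*I*√53 ≈ 14.56*I)
t - G(P) = 2*I*√53 - (-2)*10 = 2*I*√53 - 1*(-20) = 2*I*√53 + 20 = 20 + 2*I*√53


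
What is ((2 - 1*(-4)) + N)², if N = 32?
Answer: 1444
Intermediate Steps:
((2 - 1*(-4)) + N)² = ((2 - 1*(-4)) + 32)² = ((2 + 4) + 32)² = (6 + 32)² = 38² = 1444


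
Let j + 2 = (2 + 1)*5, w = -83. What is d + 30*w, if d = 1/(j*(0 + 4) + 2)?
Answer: -134459/54 ≈ -2490.0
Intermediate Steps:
j = 13 (j = -2 + (2 + 1)*5 = -2 + 3*5 = -2 + 15 = 13)
d = 1/54 (d = 1/(13*(0 + 4) + 2) = 1/(13*4 + 2) = 1/(52 + 2) = 1/54 ≈ 0.018519)
d + 30*w = 1/54 + 30*(-83) = 1/54 - 2490 = -134459/54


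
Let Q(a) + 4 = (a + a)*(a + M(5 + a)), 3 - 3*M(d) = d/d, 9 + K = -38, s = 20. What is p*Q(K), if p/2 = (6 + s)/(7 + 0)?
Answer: 678808/21 ≈ 32324.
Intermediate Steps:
K = -47 (K = -9 - 38 = -47)
p = 52/7 (p = 2*((6 + 20)/(7 + 0)) = 2*(26/7) = 52/7 ≈ 7.4286)
M(d) = ⅔ (M(d) = 1 - d/(3*d) = 1 - ⅓*1 = 1 - ⅓ = ⅔)
Q(a) = -4 + 2*a*(⅔ + a) (Q(a) = -4 + (a + a)*(a + ⅔) = -4 + (2*a)*(⅔ + a) = -4 + 2*a*(⅔ + a))
p*Q(K) = 52*(-4 + 2*(-47)² + (4/3)*(-47))/7 = 52*(-4 + 2*2209 - 188/3)/7 = 52*(-4 + 4418 - 188/3)/7 = (52/7)*(13054/3) = 678808/21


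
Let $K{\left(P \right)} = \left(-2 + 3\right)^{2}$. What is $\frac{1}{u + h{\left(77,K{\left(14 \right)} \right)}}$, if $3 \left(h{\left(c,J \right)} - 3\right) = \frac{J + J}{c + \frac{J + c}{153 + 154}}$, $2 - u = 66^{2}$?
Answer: $- \frac{71151}{309577387} \approx -0.00022983$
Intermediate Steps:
$K{\left(P \right)} = 1$ ($K{\left(P \right)} = 1^{2} = 1$)
$u = -4354$ ($u = 2 - 66^{2} = 2 - 4356 = -4354$)
$h{\left(c,J \right)} = 3 + \frac{2 J}{3 \left(\frac{J}{307} + \frac{308 c}{307}\right)}$ ($h{\left(c,J \right)} = 3 + \frac{\left(J + J\right) \frac{1}{c + \frac{J + c}{153 + 154}}}{3} = 3 + \frac{2 J \frac{1}{c + \frac{J + c}{307}}}{3} = 3 + \frac{2 J \frac{1}{c + \left(J + c\right) \frac{1}{307}}}{3} = 3 + \frac{2 J \frac{1}{c + \left(\frac{J}{307} + \frac{c}{307}\right)}}{3} = 3 + \frac{2 J \frac{1}{\frac{J}{307} + \frac{308 c}{307}}}{3} = 3 + \frac{2 J}{3 \left(\frac{J}{307} + \frac{308 c}{307}\right)}$)
$\frac{1}{u + h{\left(77,K{\left(14 \right)} \right)}} = \frac{1}{-4354 + \frac{7 \left(89 \cdot 1 + 396 \cdot 77\right)}{3 \left(1 + 308 \cdot 77\right)}} = \frac{1}{-4354 + \frac{7 \left(89 + 30492\right)}{3 \left(1 + 23716\right)}} = \frac{1}{-4354 + \frac{7}{3} \cdot \frac{1}{23717} \cdot 30581} = \frac{1}{-4354 + \frac{214067}{71151}} = \frac{1}{- \frac{309577387}{71151}} = - \frac{71151}{309577387}$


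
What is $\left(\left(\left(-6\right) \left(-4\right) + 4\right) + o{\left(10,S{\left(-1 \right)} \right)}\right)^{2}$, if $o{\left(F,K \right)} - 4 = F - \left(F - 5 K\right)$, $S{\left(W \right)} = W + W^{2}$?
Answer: $1024$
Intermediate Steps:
$o{\left(F,K \right)} = 4 + 5 K$ ($o{\left(F,K \right)} = 4 + \left(F - \left(F - 5 K\right)\right) = 4 + 5 K$)
$\left(\left(\left(-6\right) \left(-4\right) + 4\right) + o{\left(10,S{\left(-1 \right)} \right)}\right)^{2} = \left(\left(\left(-6\right) \left(-4\right) + 4\right) + \left(4 + 5 \left(- (1 - 1)\right)\right)\right)^{2} = \left(\left(24 + 4\right) + \left(4 + 5 \left(\left(-1\right) 0\right)\right)\right)^{2} = \left(28 + \left(4 + 5 \cdot 0\right)\right)^{2} = \left(28 + \left(4 + 0\right)\right)^{2} = \left(28 + 4\right)^{2} = 32^{2} = 1024$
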